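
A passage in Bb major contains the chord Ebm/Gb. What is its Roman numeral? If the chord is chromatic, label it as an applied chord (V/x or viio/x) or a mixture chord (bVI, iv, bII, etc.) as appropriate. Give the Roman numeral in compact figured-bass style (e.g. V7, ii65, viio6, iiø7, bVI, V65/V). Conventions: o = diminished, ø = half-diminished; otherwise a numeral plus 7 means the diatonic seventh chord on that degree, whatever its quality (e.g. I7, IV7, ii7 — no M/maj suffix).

iv6

The pitches Eb-Gb-Bb form a minor triad rooted on Eb.
Eb is the fourth degree of Bb major. This is the minor subdominant, borrowed from the parallel minor.
With Gb in the bass the chord is in first inversion, so the figured bass is 6.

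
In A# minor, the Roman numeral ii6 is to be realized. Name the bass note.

D#

ii in A# minor has root B#; the chord is B#-D#-F##.
The figure 6 means first inversion — the third is in the bass.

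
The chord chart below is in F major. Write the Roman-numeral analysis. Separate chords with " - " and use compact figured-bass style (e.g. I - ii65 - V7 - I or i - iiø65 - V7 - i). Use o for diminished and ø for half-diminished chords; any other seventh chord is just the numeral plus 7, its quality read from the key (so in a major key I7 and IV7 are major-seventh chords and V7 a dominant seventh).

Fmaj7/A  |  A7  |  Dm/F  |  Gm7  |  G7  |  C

Fmaj7/A: major seventh chord on F = scale degree 1 → I65.
A7: a dominant seventh chord on A, the applied dominant of vi → V7/vi.
Dm/F: minor triad on D = scale degree 6 → vi6.
Gm7 has root G, degree 2 in F major, so ii7.
G7: a dominant seventh chord on G, the applied dominant of V → V7/V.
C: major triad on C = scale degree 5 → V.

I65 - V7/vi - vi6 - ii7 - V7/V - V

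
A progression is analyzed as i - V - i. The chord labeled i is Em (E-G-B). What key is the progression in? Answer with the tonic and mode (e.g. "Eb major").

E minor

i is given as E-G-B — a minor triad with root E.
If E is scale degree 1 and the mode makes that degree carry a minor triad, the tonic is E and the mode is minor.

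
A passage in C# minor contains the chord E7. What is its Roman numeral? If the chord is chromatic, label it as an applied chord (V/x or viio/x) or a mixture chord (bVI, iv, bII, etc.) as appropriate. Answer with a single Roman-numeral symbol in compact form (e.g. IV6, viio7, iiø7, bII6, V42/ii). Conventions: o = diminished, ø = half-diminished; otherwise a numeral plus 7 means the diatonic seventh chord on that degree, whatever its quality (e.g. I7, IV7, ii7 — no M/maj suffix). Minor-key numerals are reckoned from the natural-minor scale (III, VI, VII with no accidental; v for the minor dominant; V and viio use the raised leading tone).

The pitches E-G#-B-D form a dominant seventh chord rooted on E.
E is not a diatonic chord root with this quality in C# minor, but it lies a perfect fifth above A (VI), so the chord functions as an applied dominant of VI.

V7/VI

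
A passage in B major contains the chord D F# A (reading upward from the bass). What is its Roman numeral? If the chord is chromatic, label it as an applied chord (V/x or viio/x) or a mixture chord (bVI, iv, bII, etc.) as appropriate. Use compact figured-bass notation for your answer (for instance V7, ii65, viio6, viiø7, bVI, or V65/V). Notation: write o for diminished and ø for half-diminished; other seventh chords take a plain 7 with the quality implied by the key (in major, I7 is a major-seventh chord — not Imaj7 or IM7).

bIII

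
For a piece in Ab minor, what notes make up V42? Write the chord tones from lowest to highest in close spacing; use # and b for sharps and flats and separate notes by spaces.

Db Eb G Bb

In Ab minor, the fifth degree is Eb. The dominant is major (leading tone raised), so V is a dominant seventh chord.
That chord is spelled Eb-G-Bb-Db.
With the 42 figure the chord is in third inversion; from the bass Db upward in close position it reads Db-Eb-G-Bb.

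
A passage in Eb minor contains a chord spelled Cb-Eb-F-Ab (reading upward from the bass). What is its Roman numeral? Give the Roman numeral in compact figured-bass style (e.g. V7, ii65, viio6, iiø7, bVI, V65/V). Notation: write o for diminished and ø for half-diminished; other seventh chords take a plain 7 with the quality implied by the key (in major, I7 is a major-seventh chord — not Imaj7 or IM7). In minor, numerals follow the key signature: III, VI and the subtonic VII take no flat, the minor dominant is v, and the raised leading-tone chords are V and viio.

Stacked in thirds the chord is F-Ab-Cb-Eb: a half-diminished seventh chord on F.
In Eb minor, F is the supertonic; the diatonic half-diminished seventh chord there is iiø7.
With Cb in the bass the chord is in second inversion, so the figured bass is 43.

iiø43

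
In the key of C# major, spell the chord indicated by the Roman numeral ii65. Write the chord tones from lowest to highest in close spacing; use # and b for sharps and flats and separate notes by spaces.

F# A# C# D#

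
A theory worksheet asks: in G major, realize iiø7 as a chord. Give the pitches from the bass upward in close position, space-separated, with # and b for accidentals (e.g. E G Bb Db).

A C Eb G

iiø7 is the half-diminished supertonic seventh, borrowed from the parallel minor. In G major that root is A.
So the chord is A-C-Eb-G.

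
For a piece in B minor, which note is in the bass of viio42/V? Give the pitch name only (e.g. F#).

D

The applied chord viio42/V is rooted on E#: E#-G#-B-D.
The figure 42 means third inversion — the seventh is in the bass.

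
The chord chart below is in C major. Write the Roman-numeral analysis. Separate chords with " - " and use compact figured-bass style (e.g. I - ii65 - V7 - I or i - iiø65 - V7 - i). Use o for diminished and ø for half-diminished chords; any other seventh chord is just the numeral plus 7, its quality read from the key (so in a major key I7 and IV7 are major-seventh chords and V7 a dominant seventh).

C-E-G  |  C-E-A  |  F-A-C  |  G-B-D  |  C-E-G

C-E-G has root C, degree 1 in C major, so I.
C-E-A: minor triad on A = scale degree 6 → vi6.
F-A-C has root F, degree 4 in C major, so IV.
G-B-D has root G, degree 5 in C major, so V.
C-E-G has root C, degree 1 in C major, so I.

I - vi6 - IV - V - I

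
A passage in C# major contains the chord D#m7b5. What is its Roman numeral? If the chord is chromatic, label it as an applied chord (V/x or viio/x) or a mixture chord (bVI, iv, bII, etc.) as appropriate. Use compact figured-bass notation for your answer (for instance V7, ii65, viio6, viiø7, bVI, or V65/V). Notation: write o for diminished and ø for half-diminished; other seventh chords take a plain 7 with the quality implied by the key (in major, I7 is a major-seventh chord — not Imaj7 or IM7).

The pitches D#-F#-A-C# form a half-diminished seventh chord rooted on D#.
D# is the second degree of C# major. This is the half-diminished supertonic seventh, borrowed from the parallel minor.

iiø7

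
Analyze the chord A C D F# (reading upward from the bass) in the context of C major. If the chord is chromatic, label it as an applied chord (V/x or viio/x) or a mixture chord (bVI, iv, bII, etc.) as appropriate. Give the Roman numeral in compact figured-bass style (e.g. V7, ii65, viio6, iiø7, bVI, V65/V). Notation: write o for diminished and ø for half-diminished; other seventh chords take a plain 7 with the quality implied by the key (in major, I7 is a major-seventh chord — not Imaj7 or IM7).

Stacked in thirds the chord is D-F#-A-C: a dominant seventh chord on D.
D is not a diatonic chord root with this quality in C major, but it lies a perfect fifth above G (V), so the chord functions as an applied dominant of V.
With A in the bass the chord is in second inversion, so the figured bass is 43.

V43/V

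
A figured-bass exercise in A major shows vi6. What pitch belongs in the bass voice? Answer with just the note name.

vi in A major has root F#; the chord is F#-A-C#.
The figure 6 means first inversion — the third is in the bass.

A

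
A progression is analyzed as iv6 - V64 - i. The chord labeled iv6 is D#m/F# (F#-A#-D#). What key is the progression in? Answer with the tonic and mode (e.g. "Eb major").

A# minor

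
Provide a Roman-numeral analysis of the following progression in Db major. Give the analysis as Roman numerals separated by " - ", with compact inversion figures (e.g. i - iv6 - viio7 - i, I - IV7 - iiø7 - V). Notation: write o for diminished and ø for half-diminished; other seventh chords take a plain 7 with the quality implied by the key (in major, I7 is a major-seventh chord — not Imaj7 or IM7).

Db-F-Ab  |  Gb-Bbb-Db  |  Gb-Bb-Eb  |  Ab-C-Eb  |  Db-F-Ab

I - iv - ii6 - V - I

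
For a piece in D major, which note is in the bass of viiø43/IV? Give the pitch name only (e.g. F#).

C

The applied chord viiø43/IV is rooted on F#: F#-A-C-E.
The figure 43 means second inversion — the fifth is in the bass.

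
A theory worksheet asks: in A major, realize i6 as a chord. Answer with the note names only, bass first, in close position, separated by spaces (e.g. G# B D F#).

C E A

Scale degree 1 in A major is A; here the chord built on it is altered to a minor triad. i6 is the minor tonic, borrowed from the parallel minor.
So the chord is A-C-E.
With the 6 figure the chord is in first inversion; from the bass C upward in close position it reads C-E-A.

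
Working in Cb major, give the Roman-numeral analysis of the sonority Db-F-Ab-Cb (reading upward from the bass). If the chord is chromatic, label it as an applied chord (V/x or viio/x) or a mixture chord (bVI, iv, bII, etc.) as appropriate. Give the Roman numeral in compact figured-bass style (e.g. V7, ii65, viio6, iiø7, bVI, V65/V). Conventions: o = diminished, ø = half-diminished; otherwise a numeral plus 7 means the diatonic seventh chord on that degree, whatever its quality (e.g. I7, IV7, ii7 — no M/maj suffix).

V7/V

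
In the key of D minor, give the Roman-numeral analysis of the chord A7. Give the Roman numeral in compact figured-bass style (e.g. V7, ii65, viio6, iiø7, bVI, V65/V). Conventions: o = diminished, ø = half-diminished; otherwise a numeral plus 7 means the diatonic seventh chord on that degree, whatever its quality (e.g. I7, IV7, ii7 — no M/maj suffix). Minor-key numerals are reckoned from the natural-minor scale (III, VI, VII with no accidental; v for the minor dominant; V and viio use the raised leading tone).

Stacked in thirds the chord is A-C#-E-G: a dominant seventh chord on A.
In D minor, A is the dominant; the diatonic dominant seventh chord there is V7.

V7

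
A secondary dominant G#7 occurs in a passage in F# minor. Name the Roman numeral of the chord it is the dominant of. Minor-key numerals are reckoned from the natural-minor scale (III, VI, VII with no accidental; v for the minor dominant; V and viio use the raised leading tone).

The chord is a dominant seventh chord on G#.
A dominant resolves down a perfect fifth: G# → C#. In F# minor, C# is scale degree 5, i.e. V.

V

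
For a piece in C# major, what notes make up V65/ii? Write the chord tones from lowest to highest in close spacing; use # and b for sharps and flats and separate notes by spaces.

C## E# G# A#

The slash means an applied dominant: we want the dominant of ii. In C# major, ii is D# minor, and its dominant is built on A#.
Building a dominant seventh chord on A# gives A#-C##-E#-G#.
With the 65 figure the chord is in first inversion; from the bass C## upward in close position it reads C##-E#-G#-A#.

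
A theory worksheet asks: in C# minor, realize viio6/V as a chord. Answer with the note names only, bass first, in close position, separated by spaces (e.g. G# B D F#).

A# C# F##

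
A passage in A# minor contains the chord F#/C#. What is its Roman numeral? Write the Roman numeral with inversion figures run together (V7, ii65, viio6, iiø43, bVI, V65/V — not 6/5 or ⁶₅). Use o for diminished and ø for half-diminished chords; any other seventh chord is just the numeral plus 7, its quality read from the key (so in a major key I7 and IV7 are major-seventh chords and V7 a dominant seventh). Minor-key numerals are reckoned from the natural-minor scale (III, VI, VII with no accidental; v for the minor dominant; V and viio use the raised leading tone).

Stacked in thirds the chord is F#-A#-C#: a major triad on F#.
F# is scale degree 6 in A# minor, and a major triad on that degree is written VI.
With C# in the bass the chord is in second inversion, so the figured bass is 64.

VI64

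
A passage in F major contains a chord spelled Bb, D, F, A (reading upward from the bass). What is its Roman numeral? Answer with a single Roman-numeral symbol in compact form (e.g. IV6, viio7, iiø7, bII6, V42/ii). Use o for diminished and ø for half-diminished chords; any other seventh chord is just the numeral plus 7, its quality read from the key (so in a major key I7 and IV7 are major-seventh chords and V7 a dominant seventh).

Stacked in thirds the chord is Bb-D-F-A: a major seventh chord on Bb.
Bb is scale degree 4 in F major, and a major seventh chord on that degree is written IV7.

IV7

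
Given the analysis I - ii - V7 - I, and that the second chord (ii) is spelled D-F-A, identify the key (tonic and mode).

C major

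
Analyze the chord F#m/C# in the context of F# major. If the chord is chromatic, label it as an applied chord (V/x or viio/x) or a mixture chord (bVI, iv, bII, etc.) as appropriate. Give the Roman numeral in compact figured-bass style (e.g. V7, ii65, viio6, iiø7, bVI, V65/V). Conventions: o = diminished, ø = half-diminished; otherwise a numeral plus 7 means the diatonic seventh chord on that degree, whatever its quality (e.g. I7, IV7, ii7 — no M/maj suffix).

i64

The pitches F#-A-C# form a minor triad rooted on F#.
F# is the first degree of F# major. This is the minor tonic, borrowed from the parallel minor.
With C# in the bass the chord is in second inversion, so the figured bass is 64.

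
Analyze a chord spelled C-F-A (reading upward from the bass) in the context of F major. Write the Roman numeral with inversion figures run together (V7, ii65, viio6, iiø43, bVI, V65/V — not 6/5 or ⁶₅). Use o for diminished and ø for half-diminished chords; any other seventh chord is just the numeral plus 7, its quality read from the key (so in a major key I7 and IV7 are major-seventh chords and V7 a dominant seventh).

I64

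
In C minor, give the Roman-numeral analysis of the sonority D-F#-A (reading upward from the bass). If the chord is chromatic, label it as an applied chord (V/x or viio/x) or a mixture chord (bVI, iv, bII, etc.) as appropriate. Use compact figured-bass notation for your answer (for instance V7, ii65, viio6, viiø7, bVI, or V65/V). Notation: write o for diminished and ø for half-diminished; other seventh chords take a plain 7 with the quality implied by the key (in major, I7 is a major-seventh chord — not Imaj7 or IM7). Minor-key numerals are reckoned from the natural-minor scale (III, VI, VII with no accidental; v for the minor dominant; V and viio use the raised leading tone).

V/V

The pitches D-F#-A form a major triad rooted on D.
D is not a diatonic chord root with this quality in C minor, but it lies a perfect fifth above G (V), so the chord functions as an applied dominant of V.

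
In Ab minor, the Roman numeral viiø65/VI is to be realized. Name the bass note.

The applied chord viiø65/VI is rooted on Eb: Eb-Gb-Bbb-Db.
The figure 65 means first inversion — the third is in the bass.

Gb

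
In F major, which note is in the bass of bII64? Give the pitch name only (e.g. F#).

Db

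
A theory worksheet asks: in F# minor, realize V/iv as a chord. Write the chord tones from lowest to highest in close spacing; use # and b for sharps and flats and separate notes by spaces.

The slash means an applied dominant: we want the dominant of iv. In F# minor, iv is B minor, and its dominant is built on F#.
Building a major triad on F# gives F#-A#-C#.

F# A# C#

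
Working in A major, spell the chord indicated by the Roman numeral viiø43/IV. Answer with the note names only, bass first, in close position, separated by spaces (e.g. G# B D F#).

G B C# E

The slash marks an applied leading-tone chord: viio of IV. In A major, IV is D, so the leading tone to it is C#, a half step below.
Building a half-diminished seventh chord on C# gives C#-E-G-B.
With the 43 figure the chord is in second inversion; from the bass G upward in close position it reads G-B-C#-E.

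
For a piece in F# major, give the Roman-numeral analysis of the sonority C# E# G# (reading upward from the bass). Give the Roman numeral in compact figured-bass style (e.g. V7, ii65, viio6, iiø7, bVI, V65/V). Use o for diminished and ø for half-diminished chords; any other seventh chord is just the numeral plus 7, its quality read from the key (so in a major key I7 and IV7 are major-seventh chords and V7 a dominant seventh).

Stacked in thirds the chord is C#-E#-G#: a major triad on C#.
In F# major, C# is the dominant; the diatonic major triad there is V.

V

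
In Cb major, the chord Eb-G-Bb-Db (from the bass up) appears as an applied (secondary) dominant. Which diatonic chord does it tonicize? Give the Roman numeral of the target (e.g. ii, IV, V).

The chord is a dominant seventh chord on Eb.
A dominant resolves down a perfect fifth: Eb → Ab. In Cb major, Ab is scale degree 6, i.e. vi.

vi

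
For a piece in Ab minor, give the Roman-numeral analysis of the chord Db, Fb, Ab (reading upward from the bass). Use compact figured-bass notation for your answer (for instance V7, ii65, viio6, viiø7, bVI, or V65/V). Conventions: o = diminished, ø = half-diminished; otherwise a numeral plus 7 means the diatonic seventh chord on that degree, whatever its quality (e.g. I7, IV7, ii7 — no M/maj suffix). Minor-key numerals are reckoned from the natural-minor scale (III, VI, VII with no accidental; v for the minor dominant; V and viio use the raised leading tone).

iv

The pitches Db-Fb-Ab form a minor triad rooted on Db.
In Ab minor, Db is the subdominant; the diatonic minor triad there is iv.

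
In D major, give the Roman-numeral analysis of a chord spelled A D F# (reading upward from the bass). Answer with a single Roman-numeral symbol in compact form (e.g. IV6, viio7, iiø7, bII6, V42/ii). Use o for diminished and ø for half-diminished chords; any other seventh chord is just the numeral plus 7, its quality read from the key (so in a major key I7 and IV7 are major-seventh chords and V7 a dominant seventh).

The pitches D-F#-A form a major triad rooted on D.
In D major, D is the tonic; the diatonic major triad there is I.
With A in the bass the chord is in second inversion, so the figured bass is 64.

I64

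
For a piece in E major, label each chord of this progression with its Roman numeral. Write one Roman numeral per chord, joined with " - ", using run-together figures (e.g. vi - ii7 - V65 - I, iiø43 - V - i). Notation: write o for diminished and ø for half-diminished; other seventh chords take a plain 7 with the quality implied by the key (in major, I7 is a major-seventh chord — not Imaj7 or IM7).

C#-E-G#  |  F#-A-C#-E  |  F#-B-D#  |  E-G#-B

C#-E-G#: minor triad on C# = scale degree 6 → vi.
F#-A-C#-E has root F#, degree 2 in E major, so ii7.
F#-B-D# has root B, degree 5 in E major, so V64.
E-G#-B: root E is the tonic; major triad there is I.

vi - ii7 - V64 - I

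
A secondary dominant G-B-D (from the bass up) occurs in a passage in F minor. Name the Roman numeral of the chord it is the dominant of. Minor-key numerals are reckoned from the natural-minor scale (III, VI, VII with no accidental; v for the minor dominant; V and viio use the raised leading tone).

The chord is a major triad on G.
A dominant resolves down a perfect fifth: G → C. In F minor, C is scale degree 5, i.e. V.

V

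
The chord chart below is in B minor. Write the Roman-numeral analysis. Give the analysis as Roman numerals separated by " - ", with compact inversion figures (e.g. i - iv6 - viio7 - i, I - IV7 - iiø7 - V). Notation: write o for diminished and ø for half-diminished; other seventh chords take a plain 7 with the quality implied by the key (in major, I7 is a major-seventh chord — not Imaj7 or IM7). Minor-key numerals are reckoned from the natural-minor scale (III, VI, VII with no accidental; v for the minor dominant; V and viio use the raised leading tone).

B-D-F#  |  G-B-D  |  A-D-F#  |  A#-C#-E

B-D-F#: minor triad on B = scale degree 1 → i.
G-B-D: major triad on G = scale degree 6 → VI.
A-D-F#: root D is the mediant; major triad there is III64.
A#-C#-E has root A#, degree 7 in B minor, so viio.

i - VI - III64 - viio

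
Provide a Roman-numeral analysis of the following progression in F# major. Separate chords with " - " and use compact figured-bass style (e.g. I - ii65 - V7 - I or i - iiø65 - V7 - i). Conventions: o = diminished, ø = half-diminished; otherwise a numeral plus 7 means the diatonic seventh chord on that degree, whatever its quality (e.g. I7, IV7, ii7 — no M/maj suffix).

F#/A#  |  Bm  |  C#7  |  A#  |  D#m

I6 - iv - V7 - V/vi - vi

F#/A#: major triad on F# = scale degree 1 → I6.
Bm: minor triad on B — chromatic; iv (borrowed from the parallel minor).
C#7: dominant seventh chord on C# = scale degree 5 → V7.
A#: a major triad on A#, the applied dominant of vi → V/vi.
D#m: minor triad on D# = scale degree 6 → vi.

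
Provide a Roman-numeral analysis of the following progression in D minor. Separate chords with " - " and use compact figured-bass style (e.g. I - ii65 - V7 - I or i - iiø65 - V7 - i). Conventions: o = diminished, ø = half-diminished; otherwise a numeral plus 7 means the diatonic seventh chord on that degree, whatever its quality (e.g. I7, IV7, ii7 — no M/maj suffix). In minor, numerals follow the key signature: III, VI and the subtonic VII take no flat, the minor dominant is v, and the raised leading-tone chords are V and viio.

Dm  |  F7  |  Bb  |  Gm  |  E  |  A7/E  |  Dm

i - V7/VI - VI - iv - V/V - V43 - i

Dm: root D is the tonic; minor triad there is i.
F7: chromatic; F is V of VI, so V7/VI.
Bb: root Bb is the submediant; major triad there is VI.
Gm: root G is the subdominant; minor triad there is iv.
E: chromatic; E is V of V, so V/V.
A7/E has root A, degree 5 in D minor, so V43.
Dm has root D, degree 1 in D minor, so i.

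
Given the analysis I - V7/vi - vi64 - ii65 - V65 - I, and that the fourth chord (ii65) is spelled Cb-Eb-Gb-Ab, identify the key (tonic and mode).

Gb major

The anchor chord is a minor seventh chord on Ab, labeled ii65.
If Ab is scale degree 2 and the mode makes that degree carry a minor seventh chord, the tonic is Gb and the mode is major.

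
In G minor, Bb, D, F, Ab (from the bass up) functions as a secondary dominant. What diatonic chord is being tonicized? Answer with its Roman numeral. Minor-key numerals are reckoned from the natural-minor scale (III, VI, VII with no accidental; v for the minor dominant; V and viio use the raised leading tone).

VI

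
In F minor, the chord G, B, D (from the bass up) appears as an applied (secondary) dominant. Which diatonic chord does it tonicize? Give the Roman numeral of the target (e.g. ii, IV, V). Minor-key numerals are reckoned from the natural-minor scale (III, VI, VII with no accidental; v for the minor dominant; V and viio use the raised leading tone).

The chord is a major triad on G.
A dominant resolves down a perfect fifth: G → C. In F minor, C is scale degree 5, i.e. V.

V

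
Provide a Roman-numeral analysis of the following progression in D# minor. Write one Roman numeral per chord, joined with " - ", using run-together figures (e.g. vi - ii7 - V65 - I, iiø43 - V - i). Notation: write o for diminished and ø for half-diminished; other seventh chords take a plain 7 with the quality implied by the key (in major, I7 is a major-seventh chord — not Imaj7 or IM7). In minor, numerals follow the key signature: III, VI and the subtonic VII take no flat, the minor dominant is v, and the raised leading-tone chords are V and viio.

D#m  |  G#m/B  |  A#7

i - iv6 - V7

D#m has root D#, degree 1 in D# minor, so i.
G#m/B has root G#, degree 4 in D# minor, so iv6.
A#7: dominant seventh chord on A# = scale degree 5 → V7.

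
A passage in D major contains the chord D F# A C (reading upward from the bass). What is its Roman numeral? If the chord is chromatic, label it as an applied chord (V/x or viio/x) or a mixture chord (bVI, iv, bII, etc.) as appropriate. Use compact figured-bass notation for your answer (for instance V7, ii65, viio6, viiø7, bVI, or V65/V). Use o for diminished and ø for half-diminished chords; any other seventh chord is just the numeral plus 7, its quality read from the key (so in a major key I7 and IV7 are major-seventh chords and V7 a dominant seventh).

V7/IV

The pitches D-F#-A-C form a dominant seventh chord rooted on D.
D is not a diatonic chord root with this quality in D major, but it lies a perfect fifth above G (IV), so the chord functions as an applied dominant of IV.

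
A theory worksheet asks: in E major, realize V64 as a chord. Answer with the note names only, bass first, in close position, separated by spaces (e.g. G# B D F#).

The numeral's case and figure indicate a major triad. In E major its root, the fifth degree, is B.
That chord is spelled B-D#-F#.
The figured bass 64 indicates second inversion, placing the fifth (F#) in the bass: F#-B-D#.

F# B D#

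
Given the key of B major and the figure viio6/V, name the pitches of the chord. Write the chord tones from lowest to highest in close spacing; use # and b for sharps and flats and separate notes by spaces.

G# B E#

The slash marks an applied leading-tone chord: viio of V. In B major, V is F#, so the leading tone to it is E#, a half step below.
Building a diminished triad on E# gives E#-G#-B.
With the 6 figure the chord is in first inversion; from the bass G# upward in close position it reads G#-B-E#.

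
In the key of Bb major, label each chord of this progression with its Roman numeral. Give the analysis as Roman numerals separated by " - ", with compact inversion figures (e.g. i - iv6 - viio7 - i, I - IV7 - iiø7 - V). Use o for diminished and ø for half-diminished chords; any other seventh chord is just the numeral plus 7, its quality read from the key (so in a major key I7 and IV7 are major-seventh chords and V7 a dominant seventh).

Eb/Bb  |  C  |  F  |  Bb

IV64 - V/V - V - I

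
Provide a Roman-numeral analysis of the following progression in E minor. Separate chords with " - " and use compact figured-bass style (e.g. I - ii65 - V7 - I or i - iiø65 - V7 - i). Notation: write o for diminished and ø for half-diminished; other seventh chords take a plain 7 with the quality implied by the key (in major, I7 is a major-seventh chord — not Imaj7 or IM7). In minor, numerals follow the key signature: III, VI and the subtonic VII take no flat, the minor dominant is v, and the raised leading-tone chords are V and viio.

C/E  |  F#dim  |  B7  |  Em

VI6 - iio - V7 - i

C/E: major triad on C = scale degree 6 → VI6.
F#dim: diminished triad on F# = scale degree 2 → iio.
B7 has root B, degree 5 in E minor, so V7.
Em: root E is the tonic; minor triad there is i.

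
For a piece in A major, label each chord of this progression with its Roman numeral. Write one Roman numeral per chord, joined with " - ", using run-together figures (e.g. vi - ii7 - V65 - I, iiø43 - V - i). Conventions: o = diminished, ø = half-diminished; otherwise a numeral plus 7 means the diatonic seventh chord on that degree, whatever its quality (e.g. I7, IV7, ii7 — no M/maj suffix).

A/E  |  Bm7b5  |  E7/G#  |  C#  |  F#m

A/E: root A is the tonic; major triad there is I64.
Bm7b5: half-diminished seventh chord on B — chromatic; iiø7 (borrowed from the parallel minor).
E7/G#: dominant seventh chord on E = scale degree 5 → V65.
C#: chromatic; C# is V of vi, so V/vi.
F#m: root F# is the submediant; minor triad there is vi.

I64 - iiø7 - V65 - V/vi - vi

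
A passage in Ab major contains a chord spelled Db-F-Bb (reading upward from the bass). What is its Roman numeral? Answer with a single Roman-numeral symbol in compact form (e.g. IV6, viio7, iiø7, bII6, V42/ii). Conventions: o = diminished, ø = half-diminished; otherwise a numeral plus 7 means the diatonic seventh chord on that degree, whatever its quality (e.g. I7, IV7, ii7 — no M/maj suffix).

Stacked in thirds the chord is Bb-Db-F: a minor triad on Bb.
In Ab major, Bb is the supertonic; the diatonic minor triad there is ii.
With Db in the bass the chord is in first inversion, so the figured bass is 6.

ii6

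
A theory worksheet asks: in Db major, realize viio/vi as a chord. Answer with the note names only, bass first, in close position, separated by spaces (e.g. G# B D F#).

viio/vi is a secondary leading-tone chord. The target vi is Bb in Db major; the applied chord is rooted a semitone below, on A.
Building a diminished triad on A gives A-C-Eb.

A C Eb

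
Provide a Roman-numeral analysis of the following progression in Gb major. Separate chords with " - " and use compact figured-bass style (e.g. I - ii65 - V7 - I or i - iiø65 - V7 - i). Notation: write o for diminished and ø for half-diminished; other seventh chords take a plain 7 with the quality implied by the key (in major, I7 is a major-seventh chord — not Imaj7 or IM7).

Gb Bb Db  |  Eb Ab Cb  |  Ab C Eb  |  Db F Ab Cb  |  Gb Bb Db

Gb-Bb-Db: root Gb is the tonic; major triad there is I.
Eb-Ab-Cb: minor triad on Ab = scale degree 2 → ii64.
Ab-C-Eb is the secondary dominant of V (major triad on Ab): V/V.
Db-F-Ab-Cb has root Db, degree 5 in Gb major, so V7.
Gb-Bb-Db: major triad on Gb = scale degree 1 → I.

I - ii64 - V/V - V7 - I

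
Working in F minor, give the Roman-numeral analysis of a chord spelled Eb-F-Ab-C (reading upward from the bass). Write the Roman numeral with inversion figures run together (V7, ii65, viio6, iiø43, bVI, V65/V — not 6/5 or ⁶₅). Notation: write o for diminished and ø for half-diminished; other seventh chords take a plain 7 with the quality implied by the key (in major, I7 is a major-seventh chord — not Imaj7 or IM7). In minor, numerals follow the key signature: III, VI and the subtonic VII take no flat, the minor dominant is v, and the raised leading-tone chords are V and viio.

The pitches F-Ab-C-Eb form a minor seventh chord rooted on F.
F is scale degree 1 in F minor, and a minor seventh chord on that degree is written i7.
With Eb in the bass the chord is in third inversion, so the figured bass is 42.

i42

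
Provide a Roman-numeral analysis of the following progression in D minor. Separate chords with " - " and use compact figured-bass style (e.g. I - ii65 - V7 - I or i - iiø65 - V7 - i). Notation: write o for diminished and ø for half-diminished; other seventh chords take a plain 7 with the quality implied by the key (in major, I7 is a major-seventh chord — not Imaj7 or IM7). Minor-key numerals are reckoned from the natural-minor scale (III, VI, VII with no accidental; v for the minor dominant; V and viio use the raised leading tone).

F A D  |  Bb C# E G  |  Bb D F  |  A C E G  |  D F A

i6 - viio42 - VI - v7 - i

F-A-D: minor triad on D = scale degree 1 → i6.
Bb-C#-E-G: root C# is the leading tone; fully diminished seventh chord there is viio42.
Bb-D-F has root Bb, degree 6 in D minor, so VI.
A-C-E-G: root A is the dominant; minor seventh chord there is v7.
D-F-A has root D, degree 1 in D minor, so i.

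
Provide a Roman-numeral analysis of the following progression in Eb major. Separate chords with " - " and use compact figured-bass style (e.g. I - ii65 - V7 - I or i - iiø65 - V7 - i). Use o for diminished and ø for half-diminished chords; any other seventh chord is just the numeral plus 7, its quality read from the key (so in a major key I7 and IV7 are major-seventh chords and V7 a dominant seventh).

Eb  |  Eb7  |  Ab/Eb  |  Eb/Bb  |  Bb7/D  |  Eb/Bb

I - V7/IV - IV64 - I64 - V65 - I64

Eb has root Eb, degree 1 in Eb major, so I.
Eb7: a dominant seventh chord on Eb, the applied dominant of IV → V7/IV.
Ab/Eb: root Ab is the subdominant; major triad there is IV64.
Eb/Bb: root Eb is the tonic; major triad there is I64.
Bb7/D: root Bb is the dominant; dominant seventh chord there is V65.
Eb/Bb: root Eb is the tonic; major triad there is I64.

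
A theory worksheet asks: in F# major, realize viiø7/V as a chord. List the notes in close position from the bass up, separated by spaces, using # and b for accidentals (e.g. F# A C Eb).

B# D# F# A#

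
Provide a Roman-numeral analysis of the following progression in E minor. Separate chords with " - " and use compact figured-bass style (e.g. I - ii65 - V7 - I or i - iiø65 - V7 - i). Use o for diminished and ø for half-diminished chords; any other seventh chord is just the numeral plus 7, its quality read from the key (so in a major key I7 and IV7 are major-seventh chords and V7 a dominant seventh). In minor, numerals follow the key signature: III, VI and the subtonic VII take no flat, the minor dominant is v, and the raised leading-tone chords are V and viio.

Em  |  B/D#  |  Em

Em: root E is the tonic; minor triad there is i.
B/D#: root B is the dominant; major triad there is V6.
Em has root E, degree 1 in E minor, so i.

i - V6 - i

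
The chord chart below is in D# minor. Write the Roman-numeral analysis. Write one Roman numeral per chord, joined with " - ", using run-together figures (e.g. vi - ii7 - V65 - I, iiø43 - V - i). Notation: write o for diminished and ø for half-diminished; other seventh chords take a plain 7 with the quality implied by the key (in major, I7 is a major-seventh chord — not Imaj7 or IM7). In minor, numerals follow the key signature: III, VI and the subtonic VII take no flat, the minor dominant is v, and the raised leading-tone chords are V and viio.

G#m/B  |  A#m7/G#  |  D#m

G#m/B: minor triad on G# = scale degree 4 → iv6.
A#m7/G#: root A# is the dominant; minor seventh chord there is v42.
D#m has root D#, degree 1 in D# minor, so i.

iv6 - v42 - i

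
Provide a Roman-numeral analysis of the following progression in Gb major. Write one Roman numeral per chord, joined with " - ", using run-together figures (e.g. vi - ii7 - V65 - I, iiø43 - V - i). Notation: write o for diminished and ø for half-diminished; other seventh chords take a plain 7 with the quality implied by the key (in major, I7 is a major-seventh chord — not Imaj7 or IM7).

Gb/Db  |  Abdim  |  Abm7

I64 - iio - ii7

Gb/Db: major triad on Gb = scale degree 1 → I64.
Abdim: diminished triad on Ab — chromatic; iio (borrowed from the parallel minor).
Abm7: minor seventh chord on Ab = scale degree 2 → ii7.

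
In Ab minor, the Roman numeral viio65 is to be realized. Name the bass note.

Bb

viio in Ab minor has root G; the chord is G-Bb-Db-Fb.
The figure 65 means first inversion — the third is in the bass.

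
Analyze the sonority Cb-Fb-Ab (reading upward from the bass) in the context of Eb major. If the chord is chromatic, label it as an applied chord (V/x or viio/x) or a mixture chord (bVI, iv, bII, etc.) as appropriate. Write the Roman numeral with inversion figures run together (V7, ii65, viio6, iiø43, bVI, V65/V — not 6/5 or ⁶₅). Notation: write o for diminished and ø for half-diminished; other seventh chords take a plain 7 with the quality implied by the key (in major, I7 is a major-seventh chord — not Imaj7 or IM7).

bII64

Stacked in thirds the chord is Fb-Ab-Cb: a major triad on Fb.
Fb is the lowered second degree of Eb major (diatonic 2 would be F). This is the Neapolitan chord — a major triad on the lowered second degree.
With Cb in the bass the chord is in second inversion, so the figured bass is 64.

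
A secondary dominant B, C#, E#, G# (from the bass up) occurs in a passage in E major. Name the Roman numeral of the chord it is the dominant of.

ii

The chord is a dominant seventh chord on C#.
A dominant resolves down a perfect fifth: C# → F#. In E major, F# is scale degree 2, i.e. ii.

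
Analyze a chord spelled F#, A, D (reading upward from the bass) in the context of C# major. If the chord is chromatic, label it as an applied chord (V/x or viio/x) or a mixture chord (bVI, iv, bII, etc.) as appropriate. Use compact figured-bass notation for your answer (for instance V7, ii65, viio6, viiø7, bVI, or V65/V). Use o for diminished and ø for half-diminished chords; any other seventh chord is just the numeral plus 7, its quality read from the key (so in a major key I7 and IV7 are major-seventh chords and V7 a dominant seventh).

bII6

Stacked in thirds the chord is D-F#-A: a major triad on D.
D is the lowered second degree of C# major (diatonic 2 would be D#). This is the Neapolitan sixth — a major triad on the lowered second degree, here in its customary first inversion.
With F# in the bass the chord is in first inversion, so the figured bass is 6.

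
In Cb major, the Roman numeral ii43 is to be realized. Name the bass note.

Ab

ii in Cb major has root Db; the chord is Db-Fb-Ab-Cb.
The figure 43 means second inversion — the fifth is in the bass.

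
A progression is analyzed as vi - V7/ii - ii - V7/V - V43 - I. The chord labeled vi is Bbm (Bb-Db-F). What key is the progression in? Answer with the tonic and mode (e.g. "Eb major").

vi is given as Bb-Db-F — a minor triad with root Bb.
If Bb is scale degree 6 and the mode makes that degree carry a minor triad, the tonic is Db and the mode is major.

Db major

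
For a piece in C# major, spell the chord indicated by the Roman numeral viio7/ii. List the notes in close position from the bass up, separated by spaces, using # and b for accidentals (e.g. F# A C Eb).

The slash marks an applied leading-tone chord: viio of ii. In C# major, ii is D#, so the leading tone to it is C##, a half step below.
Building a fully diminished seventh chord on C## gives C##-E#-G#-B.

C## E# G# B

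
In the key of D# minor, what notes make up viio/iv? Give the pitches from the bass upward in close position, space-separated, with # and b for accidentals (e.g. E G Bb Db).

F## A# C#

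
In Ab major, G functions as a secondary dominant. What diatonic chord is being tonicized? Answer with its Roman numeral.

iii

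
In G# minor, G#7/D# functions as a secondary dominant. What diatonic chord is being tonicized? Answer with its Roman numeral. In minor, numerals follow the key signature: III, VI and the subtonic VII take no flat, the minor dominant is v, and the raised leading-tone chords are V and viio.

The chord is a dominant seventh chord on G#.
A dominant resolves down a perfect fifth: G# → C#. In G# minor, C# is scale degree 4, i.e. iv.

iv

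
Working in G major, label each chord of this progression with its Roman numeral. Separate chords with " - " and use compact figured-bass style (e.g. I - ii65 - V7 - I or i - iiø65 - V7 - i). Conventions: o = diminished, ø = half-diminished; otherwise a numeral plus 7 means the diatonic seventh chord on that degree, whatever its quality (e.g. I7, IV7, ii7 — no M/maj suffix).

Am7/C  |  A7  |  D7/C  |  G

ii65 - V7/V - V42 - I

Am7/C has root A, degree 2 in G major, so ii65.
A7 is the secondary dominant of V (dominant seventh chord on A): V7/V.
D7/C has root D, degree 5 in G major, so V42.
G has root G, degree 1 in G major, so I.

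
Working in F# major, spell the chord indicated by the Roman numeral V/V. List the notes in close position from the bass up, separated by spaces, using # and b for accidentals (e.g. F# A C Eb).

The slash means an applied dominant: we want the dominant of V. In F# major, V is C# major, and its dominant is built on G#.
Building a major triad on G# gives G#-B#-D#.

G# B# D#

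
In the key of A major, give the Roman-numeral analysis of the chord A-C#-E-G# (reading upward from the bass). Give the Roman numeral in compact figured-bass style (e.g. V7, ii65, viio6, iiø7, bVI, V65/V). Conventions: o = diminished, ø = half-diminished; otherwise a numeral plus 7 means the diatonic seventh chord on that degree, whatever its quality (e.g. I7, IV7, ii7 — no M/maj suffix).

The pitches A-C#-E-G# form a major seventh chord rooted on A.
In A major, A is the tonic; the diatonic major seventh chord there is I7.

I7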